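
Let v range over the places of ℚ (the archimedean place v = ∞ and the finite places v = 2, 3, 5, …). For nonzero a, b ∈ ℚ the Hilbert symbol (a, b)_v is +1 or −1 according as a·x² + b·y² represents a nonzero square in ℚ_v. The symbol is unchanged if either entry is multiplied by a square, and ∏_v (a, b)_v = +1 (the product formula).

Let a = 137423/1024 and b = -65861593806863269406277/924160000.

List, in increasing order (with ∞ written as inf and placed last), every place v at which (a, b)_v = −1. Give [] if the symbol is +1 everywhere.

[2, 13, 23, 29]

Mod squares: a ≡ 143, b ≡ -372853. Check v ∈ {∞, 2, 3, 5, 11, 13, 17, 19, 23, 29, 31, 43}.
v=3: a=3^0·(≡2), b=3^2·(≡2) mod 3; (2|3)=-1, (2|3)=-1; (−1)^{0·2·1}·(-1)^2·(-1)^0 = +1.
v=19: a=19^0·(≡2), b=19^-2·(≡2) mod 19; (2|19)=-1, (2|19)=-1; (−1)^{0·-2·9}·(-1)^-2·(-1)^0 = +1.
v=11: a=11^1·(≡8), b=11^4·(≡9) mod 11; (8|11)=-1, (9|11)=+1; (−1)^{1·4·5}·(-1)^4·(+1)^1 = +1.
v=17: a=17^0·(≡3), b=17^2·(≡8) mod 17; (3|17)=-1, (8|17)=+1; (−1)^{0·2·8}·(-1)^2·(+1)^0 = +1.
v=43: a=43^0·(≡6), b=43^1·(≡40) mod 43; (6|43)=+1, (40|43)=+1; (−1)^{0·1·21}·(+1)^1·(+1)^0 = +1.
v=23: a=23^0·(≡19), b=23^1·(≡13) mod 23; (19|23)=-1, (13|23)=+1; (−1)^{0·1·11}·(-1)^1·(+1)^0 = -1.
v=∞: 143 > 0 and -372853 < 0  ⇒  (a,b)_∞ = +1.
v=31: a=31^2·(≡19), b=31^2·(≡21) mod 31; (19|31)=+1, (21|31)=-1; (−1)^{2·2·15}·(+1)^2·(-1)^2 = +1.
v=2: v_2(a)=-10, v_2(b)=-12; units ≡ 7, 3 (mod 8); ε·ε+αω+βω = 1·1+-10·1+-12·0 ≡ 1  ⇒  (a,b)_2 = -1.
v=29: a=29^0·(≡12), b=29^1·(≡14) mod 29; (12|29)=-1, (14|29)=-1; (−1)^{0·1·14}·(-1)^1·(-1)^0 = -1.
v=5: a=5^0·(≡2), b=5^-4·(≡3) mod 5; (2|5)=-1, (3|5)=-1; (−1)^{0·-4·2}·(-1)^-4·(-1)^0 = +1.
v=13: a=13^1·(≡8), b=13^7·(≡10) mod 13; (8|13)=-1, (10|13)=+1; (−1)^{1·7·6}·(-1)^7·(+1)^1 = -1.
|Ram(143, -372853)| = 4, even; anisotropic at {2, 13, 23, 29}.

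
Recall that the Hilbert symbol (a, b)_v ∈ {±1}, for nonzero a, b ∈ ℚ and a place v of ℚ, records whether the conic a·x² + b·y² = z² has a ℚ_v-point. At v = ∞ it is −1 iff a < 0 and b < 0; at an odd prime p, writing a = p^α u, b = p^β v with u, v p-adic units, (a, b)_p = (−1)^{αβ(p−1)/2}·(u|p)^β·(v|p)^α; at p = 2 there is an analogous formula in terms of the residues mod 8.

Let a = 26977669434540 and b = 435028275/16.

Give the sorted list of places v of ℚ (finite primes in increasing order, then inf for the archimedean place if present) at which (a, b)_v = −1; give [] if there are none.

[2, 11, 19, 29]

Mod squares: a ≡ 90915, b ≡ 19. Check v ∈ {∞, 2, 3, 5, 11, 19, 29}.
v=∞: 90915 > 0 and 19 > 0  ⇒  (a,b)_∞ = +1.
v=29: a=29^3·(≡8), b=29^2·(≡11) mod 29; (8|29)=-1, (11|29)=-1; (−1)^{3·2·14}·(-1)^2·(-1)^3 = -1.
v=3: a=3^7·(≡2), b=3^2·(≡1) mod 3; (2|3)=-1, (1|3)=+1; (−1)^{7·2·1}·(-1)^2·(+1)^7 = +1.
v=19: a=19^1·(≡5), b=19^1·(≡16) mod 19; (5|19)=+1, (16|19)=+1; (−1)^{1·1·9}·(+1)^1·(+1)^1 = -1.
v=5: a=5^1·(≡3), b=5^2·(≡1) mod 5; (3|5)=-1, (1|5)=+1; (−1)^{1·2·2}·(-1)^2·(+1)^1 = +1.
v=2: v_2(a)=2, v_2(b)=-4; units ≡ 3, 3 (mod 8); ε·ε+αω+βω = 1·1+2·1+-4·1 ≡ 1  ⇒  (a,b)_2 = -1.
v=11: a=11^3·(≡9), b=11^2·(≡7) mod 11; (9|11)=+1, (7|11)=-1; (−1)^{3·2·5}·(+1)^2·(-1)^3 = -1.
Ram(90915, 19) = {2, 11, 19, 29}; no ℚ_2-point on the conic.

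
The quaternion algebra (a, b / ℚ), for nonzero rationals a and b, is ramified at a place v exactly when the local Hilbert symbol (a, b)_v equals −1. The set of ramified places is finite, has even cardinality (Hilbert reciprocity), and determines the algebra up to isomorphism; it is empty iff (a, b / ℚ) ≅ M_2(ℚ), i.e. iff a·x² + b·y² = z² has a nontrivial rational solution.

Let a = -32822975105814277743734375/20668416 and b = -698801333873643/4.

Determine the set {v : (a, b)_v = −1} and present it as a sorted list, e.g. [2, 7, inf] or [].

(a, b) ≡ (-38874, -3003) mod (ℚ^×)²; places V = {2, 3, 5, 7, 11, 13, 19, 29, 31, 47, ∞}.
(a,b)_31: α=1, u≡12; β=2, v≡1 (mod 31); (12|31)=-1, (1|31)=+1; sign (−1)^0·-1^2·+1^1 = +1.
(a,b)_19: α=3, u≡7; β=2, v≡8 (mod 19); (7|19)=+1, (8|19)=-1; sign (−1)^0·+1^2·-1^3 = -1.
(a,b)_5: α=6, u≡1; β=0, v≡3 (mod 5); (1|5)=+1, (3|5)=-1; sign (−1)^0·+1^0·-1^6 = +1.
(a,b)_2: α=-13, β=-2; u≡3, v≡5 (mod 8); ε(u)ε(v)=1·0, αω(v)=-13·1, βω(u)=-2·1; sum ≡ 1  ⇒  -1.
(a,b)_11: α=3, u≡2; β=1, v≡10 (mod 11); (2|11)=-1, (10|11)=-1; sign (−1)^1·-1^1·-1^3 = -1.
(a,b)_∞: sgn(-38874)=−, sgn(-3003)=−, so -1.
(a,b)_3: α=-1, u≡2; β=5, v≡1 (mod 3); (2|3)=-1, (1|3)=+1; sign (−1)^1·-1^5·+1^-1 = +1.
(a,b)_7: α=6, u≡2; β=3, v≡5 (mod 7); (2|7)=+1, (5|7)=-1; sign (−1)^0·+1^3·-1^6 = +1.
(a,b)_13: α=4, u≡9; β=3, v≡9 (mod 13); (9|13)=+1, (9|13)=+1; sign (−1)^0·+1^3·+1^4 = +1.
(a,b)_29: α=-2, u≡3; β=0, v≡16 (mod 29); (3|29)=-1, (16|29)=+1; sign (−1)^0·-1^0·+1^-2 = +1.
(a,b)_47: α=2, u≡8; β=0, v≡44 (mod 47); (8|47)=+1, (44|47)=-1; sign (−1)^0·+1^0·-1^2 = +1.
|Ram(-38874, -3003)| = 4, even; anisotropic at {2, 11, 19, ∞}.

[2, 11, 19, inf]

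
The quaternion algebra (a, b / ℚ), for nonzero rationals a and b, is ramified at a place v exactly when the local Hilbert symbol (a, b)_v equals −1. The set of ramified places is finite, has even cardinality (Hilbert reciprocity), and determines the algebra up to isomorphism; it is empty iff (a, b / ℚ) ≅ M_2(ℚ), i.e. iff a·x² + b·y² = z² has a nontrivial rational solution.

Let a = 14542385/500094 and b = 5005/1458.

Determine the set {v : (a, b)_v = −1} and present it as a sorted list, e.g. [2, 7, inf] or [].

[2, 7, 11, 13]

(a, b) ≡ (910, 10010) mod (ℚ^×)²; places V = {2, 3, 5, 7, 11, 13, 43, ∞}.
(a,b)_5: α=1, u≡3; β=1, v≡2 (mod 5); (3|5)=-1, (2|5)=-1; sign (−1)^0·-1^1·-1^1 = +1.
(a,b)_7: α=-3, u≡2; β=1, v≡4 (mod 7); (2|7)=+1, (4|7)=+1; sign (−1)^1·+1^1·+1^-3 = -1.
(a,b)_3: α=-6, u≡1; β=-6, v≡2 (mod 3); (1|3)=+1, (2|3)=-1; sign (−1)^0·+1^-6·-1^-6 = +1.
(a,b)_∞: sgn(910)=+, sgn(10010)=+, so +1.
(a,b)_2: α=-1, β=-1; u≡7, v≡5 (mod 8); ε(u)ε(v)=1·0, αω(v)=-1·1, βω(u)=-1·0; sum ≡ 1  ⇒  -1.
(a,b)_43: α=2, u≡42; β=0, v≡28 (mod 43); (42|43)=-1, (28|43)=-1; sign (−1)^0·-1^0·-1^2 = +1.
(a,b)_13: α=1, u≡6; β=1, v≡4 (mod 13); (6|13)=-1, (4|13)=+1; sign (−1)^0·-1^1·+1^1 = -1.
(a,b)_11: α=2, u≡10; β=1, v≡8 (mod 11); (10|11)=-1, (8|11)=-1; sign (−1)^0·-1^1·-1^2 = -1.
(910, 10010 / ℚ) ramifies at {2, 7, 11, 13}: a division algebra.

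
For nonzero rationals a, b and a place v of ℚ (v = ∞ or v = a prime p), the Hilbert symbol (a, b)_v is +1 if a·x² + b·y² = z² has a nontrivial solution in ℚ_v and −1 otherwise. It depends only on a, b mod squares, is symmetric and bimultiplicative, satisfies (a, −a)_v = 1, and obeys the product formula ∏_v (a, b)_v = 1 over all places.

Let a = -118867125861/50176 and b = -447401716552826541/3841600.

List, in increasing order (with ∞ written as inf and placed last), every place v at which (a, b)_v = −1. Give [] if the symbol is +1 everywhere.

Mod squares: a ≡ -14421, b ≡ -29. Check v ∈ {∞, 2, 3, 5, 7, 11, 19, 23, 29}.
v=2: v_2(a)=-10, v_2(b)=-6; units ≡ 3, 3 (mod 8); ε·ε+αω+βω = 1·1+-10·1+-6·1 ≡ 1  ⇒  (a,b)_2 = -1.
v=19: a=19^1·(≡5), b=19^2·(≡17) mod 19; (5|19)=+1, (17|19)=+1; (−1)^{1·2·9}·(+1)^2·(+1)^1 = +1.
v=7: a=7^-2·(≡3), b=7^-4·(≡3) mod 7; (3|7)=-1, (3|7)=-1; (−1)^{-2·-4·3}·(-1)^-4·(-1)^-2 = +1.
v=11: a=11^3·(≡3), b=11^4·(≡5) mod 11; (3|11)=+1, (5|11)=+1; (−1)^{3·4·5}·(+1)^4·(+1)^3 = +1.
v=5: a=5^0·(≡4), b=5^-2·(≡1) mod 5; (4|5)=+1, (1|5)=+1; (−1)^{0·-2·2}·(+1)^-2·(+1)^0 = +1.
v=23: a=23^1·(≡5), b=23^2·(≡19) mod 23; (5|23)=-1, (19|23)=-1; (−1)^{1·2·11}·(-1)^2·(-1)^1 = -1.
v=∞: -14421 < 0 and -29 < 0  ⇒  (a,b)_∞ = -1.
v=29: a=29^2·(≡11), b=29^3·(≡4) mod 29; (11|29)=-1, (4|29)=+1; (−1)^{2·3·14}·(-1)^3·(+1)^2 = -1.
v=3: a=3^5·(≡2), b=3^8·(≡1) mod 3; (2|3)=-1, (1|3)=+1; (−1)^{5·8·1}·(-1)^8·(+1)^5 = +1.
|Ram(-14421, -29)| = 4, even; anisotropic at {2, 23, 29, ∞}.

[2, 23, 29, inf]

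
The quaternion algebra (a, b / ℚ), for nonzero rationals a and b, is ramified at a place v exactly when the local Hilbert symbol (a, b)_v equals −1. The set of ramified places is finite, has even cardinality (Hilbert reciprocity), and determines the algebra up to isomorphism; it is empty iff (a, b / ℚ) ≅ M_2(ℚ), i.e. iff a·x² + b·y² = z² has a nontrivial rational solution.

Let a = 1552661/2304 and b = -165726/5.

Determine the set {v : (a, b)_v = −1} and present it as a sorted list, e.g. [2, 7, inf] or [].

(a, b) ≡ (4301, -10230) mod (ℚ^×)²; places V = {2, 3, 5, 11, 17, 19, 23, 31, ∞}.
(a,b)_31: α=0, u≡15; β=1, v≡22 (mod 31); (15|31)=-1, (22|31)=-1; sign (−1)^0·-1^1·-1^0 = -1.
(a,b)_17: α=1, u≡1; β=0, v≡15 (mod 17); (1|17)=+1, (15|17)=+1; sign (−1)^0·+1^0·+1^1 = +1.
(a,b)_23: α=1, u≡12; β=0, v≡7 (mod 23); (12|23)=+1, (7|23)=-1; sign (−1)^0·+1^0·-1^1 = -1.
(a,b)_3: α=-2, u≡2; β=5, v≡1 (mod 3); (2|3)=-1, (1|3)=+1; sign (−1)^0·-1^5·+1^-2 = -1.
(a,b)_∞: sgn(4301)=+, sgn(-10230)=−, so +1.
(a,b)_11: α=1, u≡2; β=1, v≡3 (mod 11); (2|11)=-1, (3|11)=+1; sign (−1)^1·-1^1·+1^1 = +1.
(a,b)_2: α=-8, β=1; u≡5, v≡5 (mod 8); ε(u)ε(v)=0·0, αω(v)=-8·1, βω(u)=1·1; sum ≡ 1  ⇒  -1.
(a,b)_5: α=0, u≡4; β=-1, v≡4 (mod 5); (4|5)=+1, (4|5)=+1; sign (−1)^0·+1^-1·+1^0 = +1.
(a,b)_19: α=2, u≡9; β=0, v≡6 (mod 19); (9|19)=+1, (6|19)=+1; sign (−1)^0·+1^0·+1^2 = +1.
Ram(4301, -10230) = {2, 3, 23, 31}; no ℚ_2-point on the conic.

[2, 3, 23, 31]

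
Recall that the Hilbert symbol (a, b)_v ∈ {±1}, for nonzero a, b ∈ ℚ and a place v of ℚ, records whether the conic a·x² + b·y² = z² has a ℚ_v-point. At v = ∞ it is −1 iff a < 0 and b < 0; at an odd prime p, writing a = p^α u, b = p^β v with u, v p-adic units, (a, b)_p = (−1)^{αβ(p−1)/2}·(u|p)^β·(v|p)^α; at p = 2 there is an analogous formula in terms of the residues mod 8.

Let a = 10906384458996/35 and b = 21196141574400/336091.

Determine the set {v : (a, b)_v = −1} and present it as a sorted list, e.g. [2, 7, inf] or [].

[2, 7, 19, 23, 29, 31]

(a, b) ≡ (41250615, 5107219) mod (ℚ^×)²; places V = {2, 3, 5, 7, 13, 19, 23, 29, 31, 37, ∞}.
(a,b)_37: α=0, u≡29; β=2, v≡24 (mod 37); (29|37)=-1, (24|37)=-1; sign (−1)^0·-1^2·-1^0 = +1.
(a,b)_∞: sgn(41250615)=+, sgn(5107219)=+, so +1.
(a,b)_7: α=-1, u≡1; β=-2, v≡5 (mod 7); (1|7)=+1, (5|7)=-1; sign (−1)^0·+1^-2·-1^-1 = -1.
(a,b)_31: α=1, u≡21; β=1, v≡11 (mod 31); (21|31)=-1, (11|31)=-1; sign (−1)^1·-1^1·-1^1 = -1.
(a,b)_23: α=1, u≡20; β=1, v≡10 (mod 23); (20|23)=-1, (10|23)=-1; sign (−1)^1·-1^1·-1^1 = -1.
(a,b)_29: α=1, u≡18; β=1, v≡1 (mod 29); (18|29)=-1, (1|29)=+1; sign (−1)^0·-1^1·+1^1 = -1.
(a,b)_19: α=1, u≡18; β=-3, v≡8 (mod 19); (18|19)=-1, (8|19)=-1; sign (−1)^1·-1^-3·-1^1 = -1.
(a,b)_3: α=5, u≡2; β=2, v≡1 (mod 3); (2|3)=-1, (1|3)=+1; sign (−1)^0·-1^2·+1^5 = +1.
(a,b)_2: α=2, β=8; u≡7, v≡3 (mod 8); ε(u)ε(v)=1·1, αω(v)=2·1, βω(u)=8·0; sum ≡ 1  ⇒  -1.
(a,b)_13: α=4, u≡12; β=1, v≡10 (mod 13); (12|13)=+1, (10|13)=+1; sign (−1)^0·+1^1·+1^4 = +1.
(a,b)_5: α=-1, u≡3; β=2, v≡1 (mod 5); (3|5)=-1, (1|5)=+1; sign (−1)^0·-1^2·+1^-1 = +1.
|Ram(41250615, 5107219)| = 6, even; anisotropic at {2, 7, 19, 23, 29, 31}.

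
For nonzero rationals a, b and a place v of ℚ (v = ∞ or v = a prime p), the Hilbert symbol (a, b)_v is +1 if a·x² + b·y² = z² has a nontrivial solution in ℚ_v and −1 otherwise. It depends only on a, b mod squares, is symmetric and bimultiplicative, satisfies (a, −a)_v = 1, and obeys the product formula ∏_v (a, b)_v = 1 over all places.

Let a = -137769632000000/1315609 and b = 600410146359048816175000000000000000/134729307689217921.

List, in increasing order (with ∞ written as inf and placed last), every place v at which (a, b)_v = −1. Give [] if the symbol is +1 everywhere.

[2, 5, 7, 13]

Mod squares: a ≡ -71162, b ≡ 70. Check v ∈ {∞, 2, 3, 5, 7, 11, 13, 17, 23, 31, 37, 47}.
v=31: a=31^-2·(≡4), b=31^-6·(≡14) mod 31; (4|31)=+1, (14|31)=+1; (−1)^{-2·-6·15}·(+1)^-6·(+1)^-2 = +1.
v=3: a=3^0·(≡1), b=3^-4·(≡1) mod 3; (1|3)=+1, (1|3)=+1; (−1)^{0·-4·1}·(+1)^-4·(+1)^0 = +1.
v=13: a=13^1·(≡3), b=13^0·(≡11) mod 13; (3|13)=+1, (11|13)=-1; (−1)^{1·0·6}·(+1)^0·(-1)^1 = -1.
v=17: a=17^1·(≡16), b=17^4·(≡9) mod 17; (16|17)=+1, (9|17)=+1; (−1)^{1·4·8}·(+1)^4·(+1)^1 = +1.
v=2: v_2(a)=11, v_2(b)=15; units ≡ 3, 3 (mod 8); ε·ε+αω+βω = 1·1+11·1+15·1 ≡ 1  ⇒  (a,b)_2 = -1.
v=5: a=5^6·(≡3), b=5^17·(≡1) mod 5; (3|5)=-1, (1|5)=+1; (−1)^{6·17·2}·(-1)^17·(+1)^6 = -1.
v=23: a=23^1·(≡14), b=23^2·(≡1) mod 23; (14|23)=-1, (1|23)=+1; (−1)^{1·2·11}·(-1)^2·(+1)^1 = +1.
v=37: a=37^-2·(≡21), b=37^-4·(≡21) mod 37; (21|37)=+1, (21|37)=+1; (−1)^{-2·-4·18}·(+1)^-4·(+1)^-2 = +1.
v=∞: -71162 < 0 and 70 > 0  ⇒  (a,b)_∞ = +1.
v=7: a=7^1·(≡6), b=7^5·(≡5) mod 7; (6|7)=-1, (5|7)=-1; (−1)^{1·5·3}·(-1)^5·(-1)^1 = -1.
v=47: a=47^0·(≡39), b=47^2·(≡11) mod 47; (39|47)=-1, (11|47)=-1; (−1)^{0·2·23}·(-1)^2·(-1)^0 = +1.
v=11: a=11^2·(≡2), b=11^4·(≡5) mod 11; (2|11)=-1, (5|11)=+1; (−1)^{2·4·5}·(-1)^4·(+1)^2 = +1.
(-71162, 70 / ℚ) ramifies at {2, 5, 7, 13}: a division algebra.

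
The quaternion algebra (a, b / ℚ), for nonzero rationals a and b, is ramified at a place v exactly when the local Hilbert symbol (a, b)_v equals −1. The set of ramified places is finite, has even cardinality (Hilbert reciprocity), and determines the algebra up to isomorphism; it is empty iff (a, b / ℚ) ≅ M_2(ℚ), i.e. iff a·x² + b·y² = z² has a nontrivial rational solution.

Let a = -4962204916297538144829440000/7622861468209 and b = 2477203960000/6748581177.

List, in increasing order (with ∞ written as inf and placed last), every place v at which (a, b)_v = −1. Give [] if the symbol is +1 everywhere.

(a, b) ≡ (-161, 100947) mod (ℚ^×)²; places V = {2, 3, 5, 7, 11, 13, 17, 19, 23, 31, ∞}.
(a,b)_13: α=-4, u≡5; β=-2, v≡2 (mod 13); (5|13)=-1, (2|13)=-1; sign (−1)^0·-1^-2·-1^-4 = +1.
(a,b)_17: α=-2, u≡4; β=2, v≡16 (mod 17); (4|17)=+1, (16|17)=+1; sign (−1)^0·+1^2·+1^-2 = +1.
(a,b)_19: α=0, u≡3; β=-1, v≡8 (mod 19); (3|19)=-1, (8|19)=-1; sign (−1)^0·-1^-1·-1^0 = -1.
(a,b)_7: α=3, u≡5; β=1, v≡4 (mod 7); (5|7)=-1, (4|7)=+1; sign (−1)^1·-1^1·+1^3 = +1.
(a,b)_31: α=-4, u≡18; β=-2, v≡21 (mod 31); (18|31)=+1, (21|31)=-1; sign (−1)^0·+1^-2·-1^-4 = +1.
(a,b)_23: α=5, u≡9; β=1, v≡7 (mod 23); (9|23)=+1, (7|23)=-1; sign (−1)^1·+1^1·-1^5 = +1.
(a,b)_2: α=24, β=6; u≡7, v≡3 (mod 8); ε(u)ε(v)=1·1, αω(v)=24·1, βω(u)=6·0; sum ≡ 1  ⇒  -1.
(a,b)_5: α=4, u≡4; β=4, v≡3 (mod 5); (4|5)=+1, (3|5)=-1; sign (−1)^0·+1^4·-1^4 = +1.
(a,b)_3: α=0, u≡1; β=-7, v≡1 (mod 3); (1|3)=+1, (1|3)=+1; sign (−1)^0·+1^-7·+1^0 = +1.
(a,b)_∞: sgn(-161)=−, sgn(100947)=+, so +1.
(a,b)_11: α=8, u≡1; β=3, v≡5 (mod 11); (1|11)=+1, (5|11)=+1; sign (−1)^0·+1^3·+1^8 = +1.
|Ram(-161, 100947)| = 2, even; anisotropic at {2, 19}.

[2, 19]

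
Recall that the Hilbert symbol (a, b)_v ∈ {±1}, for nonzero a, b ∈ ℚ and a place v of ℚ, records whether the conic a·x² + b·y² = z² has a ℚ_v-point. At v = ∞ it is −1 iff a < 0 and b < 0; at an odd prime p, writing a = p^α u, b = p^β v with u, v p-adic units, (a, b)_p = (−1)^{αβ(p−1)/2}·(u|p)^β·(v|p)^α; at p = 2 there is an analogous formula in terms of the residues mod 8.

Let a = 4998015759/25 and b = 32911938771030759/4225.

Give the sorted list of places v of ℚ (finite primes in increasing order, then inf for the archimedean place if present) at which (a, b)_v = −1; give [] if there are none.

Mod squares: a ≡ 13844919, b ≡ 759. Check v ∈ {∞, 2, 3, 5, 11, 13, 17, 19, 23, 29, 37}.
v=23: a=23^1·(≡22), b=23^1·(≡19) mod 23; (22|23)=-1, (19|23)=-1; (−1)^{1·1·11}·(-1)^1·(-1)^1 = -1.
v=19: a=19^2·(≡3), b=19^4·(≡8) mod 19; (3|19)=-1, (8|19)=-1; (−1)^{2·4·9}·(-1)^4·(-1)^2 = +1.
v=11: a=11^1·(≡5), b=11^1·(≡9) mod 11; (5|11)=+1, (9|11)=+1; (−1)^{1·1·5}·(+1)^1·(+1)^1 = -1.
v=37: a=37^1·(≡23), b=37^2·(≡35) mod 37; (23|37)=-1, (35|37)=-1; (−1)^{1·2·18}·(-1)^2·(-1)^1 = -1.
v=2: v_2(a)=0, v_2(b)=0; units ≡ 7, 7 (mod 8); ε·ε+αω+βω = 1·1+0·0+0·0 ≡ 1  ⇒  (a,b)_2 = -1.
v=17: a=17^1·(≡11), b=17^2·(≡14) mod 17; (11|17)=-1, (14|17)=-1; (−1)^{1·2·8}·(-1)^2·(-1)^1 = -1.
v=∞: 13844919 > 0 and 759 > 0  ⇒  (a,b)_∞ = +1.
v=13: a=13^0·(≡4), b=13^-2·(≡2) mod 13; (4|13)=+1, (2|13)=-1; (−1)^{0·-2·6}·(+1)^-2·(-1)^0 = +1.
v=5: a=5^-2·(≡4), b=5^-2·(≡1) mod 5; (4|5)=+1, (1|5)=+1; (−1)^{-2·-2·2}·(+1)^-2·(+1)^-2 = +1.
v=3: a=3^1·(≡1), b=3^1·(≡1) mod 3; (1|3)=+1, (1|3)=+1; (−1)^{1·1·1}·(+1)^1·(+1)^1 = -1.
v=29: a=29^1·(≡23), b=29^2·(≡22) mod 29; (23|29)=+1, (22|29)=+1; (−1)^{1·2·14}·(+1)^2·(+1)^1 = +1.
|Ram(13844919, 759)| = 6, even; anisotropic at {2, 3, 11, 17, 23, 37}.

[2, 3, 11, 17, 23, 37]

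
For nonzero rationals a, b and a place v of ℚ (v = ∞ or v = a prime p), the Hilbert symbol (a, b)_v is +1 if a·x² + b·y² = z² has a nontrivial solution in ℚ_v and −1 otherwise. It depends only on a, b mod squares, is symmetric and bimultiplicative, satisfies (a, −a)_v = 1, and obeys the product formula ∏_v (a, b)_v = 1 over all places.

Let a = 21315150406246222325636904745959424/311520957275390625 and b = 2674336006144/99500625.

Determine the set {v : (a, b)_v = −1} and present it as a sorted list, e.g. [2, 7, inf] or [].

[11, 17, 19, 23, 31, 41]

Mod squares: a ≡ 58060450591, b ≡ 337249. Check v ∈ {∞, 2, 3, 5, 7, 11, 13, 17, 19, 23, 29, 31, 41, 43}.
v=43: a=43^3·(≡5), b=43^1·(≡15) mod 43; (5|43)=-1, (15|43)=+1; (−1)^{3·1·21}·(-1)^1·(+1)^3 = +1.
v=7: a=7^-4·(≡3), b=7^-2·(≡6) mod 7; (3|7)=-1, (6|7)=-1; (−1)^{-4·-2·3}·(-1)^-2·(-1)^-4 = +1.
v=29: a=29^2·(≡6), b=29^0·(≡14) mod 29; (6|29)=+1, (14|29)=-1; (−1)^{2·0·14}·(+1)^0·(-1)^2 = +1.
v=19: a=19^1·(≡10), b=19^-2·(≡2) mod 19; (10|19)=-1, (2|19)=-1; (−1)^{1·-2·9}·(-1)^-2·(-1)^1 = -1.
v=23: a=23^3·(≡2), b=23^1·(≡9) mod 23; (2|23)=+1, (9|23)=+1; (−1)^{3·1·11}·(+1)^1·(+1)^3 = -1.
v=∞: 58060450591 > 0 and 337249 > 0  ⇒  (a,b)_∞ = +1.
v=2: v_2(a)=18, v_2(b)=16; units ≡ 7, 1 (mod 8); ε·ε+αω+βω = 1·0+18·0+16·0 ≡ 0  ⇒  (a,b)_2 = +1.
v=5: a=5^-12·(≡4), b=5^-4·(≡4) mod 5; (4|5)=+1, (4|5)=+1; (−1)^{-12·-4·2}·(+1)^-4·(+1)^-12 = +1.
v=31: a=31^3·(≡3), b=31^1·(≡11) mod 31; (3|31)=-1, (11|31)=-1; (−1)^{3·1·15}·(-1)^1·(-1)^3 = -1.
v=17: a=17^1·(≡2), b=17^0·(≡11) mod 17; (2|17)=+1, (11|17)=-1; (−1)^{1·0·8}·(+1)^0·(-1)^1 = -1.
v=13: a=13^1·(≡12), b=13^0·(≡12) mod 13; (12|13)=+1, (12|13)=+1; (−1)^{1·0·6}·(+1)^0·(+1)^1 = +1.
v=41: a=41^1·(≡39), b=41^0·(≡35) mod 41; (39|41)=+1, (35|41)=-1; (−1)^{1·0·20}·(+1)^0·(-1)^1 = -1.
v=11: a=11^7·(≡6), b=11^3·(≡10) mod 11; (6|11)=-1, (10|11)=-1; (−1)^{7·3·5}·(-1)^3·(-1)^7 = -1.
v=3: a=3^-12·(≡1), b=3^-2·(≡1) mod 3; (1|3)=+1, (1|3)=+1; (−1)^{-12·-2·1}·(+1)^-2·(+1)^-12 = +1.
|Ram(58060450591, 337249)| = 6, even; anisotropic at {11, 17, 19, 23, 31, 41}.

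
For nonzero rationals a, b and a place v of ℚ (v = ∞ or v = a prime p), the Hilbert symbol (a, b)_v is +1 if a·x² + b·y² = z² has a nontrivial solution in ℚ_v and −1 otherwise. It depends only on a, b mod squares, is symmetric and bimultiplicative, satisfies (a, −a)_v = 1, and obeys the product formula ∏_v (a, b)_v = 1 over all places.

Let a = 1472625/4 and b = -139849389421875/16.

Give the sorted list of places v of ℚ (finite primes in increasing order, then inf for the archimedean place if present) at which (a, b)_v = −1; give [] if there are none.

(a, b) ≡ (6545, -3) mod (ℚ^×)²; places V = {2, 3, 5, 7, 11, 17, ∞}.
(a,b)_11: α=1, u≡4; β=0, v≡2 (mod 11); (4|11)=+1, (2|11)=-1; sign (−1)^0·+1^0·-1^1 = -1.
(a,b)_7: α=1, u≡1; β=2, v≡1 (mod 7); (1|7)=+1, (1|7)=+1; sign (−1)^0·+1^2·+1^1 = +1.
(a,b)_∞: sgn(6545)=+, sgn(-3)=−, so +1.
(a,b)_2: α=-2, β=-4; u≡1, v≡5 (mod 8); ε(u)ε(v)=0·0, αω(v)=-2·1, βω(u)=-4·0; sum ≡ 0  ⇒  +1.
(a,b)_17: α=1, u≡11; β=4, v≡7 (mod 17); (11|17)=-1, (7|17)=-1; sign (−1)^0·-1^4·-1^1 = -1.
(a,b)_3: α=2, u≡2; β=7, v≡2 (mod 3); (2|3)=-1, (2|3)=-1; sign (−1)^0·-1^7·-1^2 = -1.
(a,b)_5: α=3, u≡4; β=6, v≡2 (mod 5); (4|5)=+1, (2|5)=-1; sign (−1)^0·+1^6·-1^3 = -1.
|Ram(6545, -3)| = 4, even; anisotropic at {3, 5, 11, 17}.

[3, 5, 11, 17]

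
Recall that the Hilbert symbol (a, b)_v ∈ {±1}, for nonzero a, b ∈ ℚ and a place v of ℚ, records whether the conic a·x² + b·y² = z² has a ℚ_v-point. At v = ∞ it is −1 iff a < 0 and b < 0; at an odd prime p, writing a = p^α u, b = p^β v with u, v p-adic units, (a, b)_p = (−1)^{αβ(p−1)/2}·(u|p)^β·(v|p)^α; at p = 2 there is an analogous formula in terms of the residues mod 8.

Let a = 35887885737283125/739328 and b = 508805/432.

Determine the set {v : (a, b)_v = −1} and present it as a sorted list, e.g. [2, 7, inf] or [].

[3, 13]

Mod squares: a ≡ 26, b ≡ 15. Check v ∈ {∞, 2, 3, 5, 7, 11, 13, 17, 19, 29}.
v=7: a=7^4·(≡3), b=7^0·(≡2) mod 7; (3|7)=-1, (2|7)=+1; (−1)^{4·0·3}·(-1)^0·(+1)^4 = +1.
v=13: a=13^1·(≡8), b=13^0·(≡8) mod 13; (8|13)=-1, (8|13)=-1; (−1)^{1·0·6}·(-1)^0·(-1)^1 = -1.
v=3: a=3^2·(≡2), b=3^-3·(≡2) mod 3; (2|3)=-1, (2|3)=-1; (−1)^{2·-3·1}·(-1)^-3·(-1)^2 = -1.
v=29: a=29^4·(≡19), b=29^2·(≡11) mod 29; (19|29)=-1, (11|29)=-1; (−1)^{4·2·14}·(-1)^2·(-1)^4 = +1.
v=19: a=19^-2·(≡5), b=19^0·(≡3) mod 19; (5|19)=+1, (3|19)=-1; (−1)^{-2·0·9}·(+1)^0·(-1)^-2 = +1.
v=5: a=5^4·(≡1), b=5^1·(≡3) mod 5; (1|5)=+1, (3|5)=-1; (−1)^{4·1·2}·(+1)^1·(-1)^4 = +1.
v=11: a=11^0·(≡1), b=11^2·(≡1) mod 11; (1|11)=+1, (1|11)=+1; (−1)^{0·2·5}·(+1)^2·(+1)^0 = +1.
v=∞: 26 > 0 and 15 > 0  ⇒  (a,b)_∞ = +1.
v=17: a=17^2·(≡13), b=17^0·(≡9) mod 17; (13|17)=+1, (9|17)=+1; (−1)^{2·0·8}·(+1)^0·(+1)^2 = +1.
v=2: v_2(a)=-11, v_2(b)=-4; units ≡ 5, 7 (mod 8); ε·ε+αω+βω = 0·1+-11·0+-4·1 ≡ 0  ⇒  (a,b)_2 = +1.
(26, 15 / ℚ) ramifies at {3, 13}: a division algebra.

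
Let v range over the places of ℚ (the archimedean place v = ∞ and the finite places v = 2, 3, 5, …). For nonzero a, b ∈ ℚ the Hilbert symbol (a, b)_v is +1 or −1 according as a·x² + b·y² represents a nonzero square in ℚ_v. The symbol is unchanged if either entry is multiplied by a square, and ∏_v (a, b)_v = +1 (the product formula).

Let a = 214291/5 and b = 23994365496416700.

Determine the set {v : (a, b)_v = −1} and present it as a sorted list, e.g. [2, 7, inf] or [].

[2, 3, 5, 11]

(a, b) ≡ (8855, 12903) mod (ℚ^×)²; places V = {2, 3, 5, 7, 11, 17, 23, ∞}.
(a,b)_11: α=3, u≡8; β=5, v≡10 (mod 11); (8|11)=-1, (10|11)=-1; sign (−1)^1·-1^5·-1^3 = -1.
(a,b)_2: α=0, β=2; u≡7, v≡7 (mod 8); ε(u)ε(v)=1·1, αω(v)=0·0, βω(u)=2·0; sum ≡ 1  ⇒  -1.
(a,b)_23: α=1, u≡5; β=3, v≡6 (mod 23); (5|23)=-1, (6|23)=+1; sign (−1)^1·-1^3·+1^1 = +1.
(a,b)_3: α=0, u≡2; β=1, v≡2 (mod 3); (2|3)=-1, (2|3)=-1; sign (−1)^0·-1^1·-1^0 = -1.
(a,b)_17: α=0, u≡8; β=1, v≡10 (mod 17); (8|17)=+1, (10|17)=-1; sign (−1)^0·+1^1·-1^0 = +1.
(a,b)_∞: sgn(8855)=+, sgn(12903)=+, so +1.
(a,b)_5: α=-1, u≡1; β=2, v≡3 (mod 5); (1|5)=+1, (3|5)=-1; sign (−1)^0·+1^2·-1^-1 = -1.
(a,b)_7: α=1, u≡6; β=4, v≡1 (mod 7); (6|7)=-1, (1|7)=+1; sign (−1)^0·-1^4·+1^1 = +1.
|Ram(8855, 12903)| = 4, even; anisotropic at {2, 3, 5, 11}.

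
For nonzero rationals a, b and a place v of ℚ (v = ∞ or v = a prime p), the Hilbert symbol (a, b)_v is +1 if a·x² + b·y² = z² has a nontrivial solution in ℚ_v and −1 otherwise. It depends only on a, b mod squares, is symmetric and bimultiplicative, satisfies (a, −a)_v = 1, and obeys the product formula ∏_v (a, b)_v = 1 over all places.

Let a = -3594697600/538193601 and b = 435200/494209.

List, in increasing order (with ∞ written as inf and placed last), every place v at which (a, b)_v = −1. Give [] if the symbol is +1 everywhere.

[17, 23]

(a, b) ≡ (-46, 17) mod (ℚ^×)²; places V = {2, 3, 5, 11, 13, 17, 19, 23, 37, ∞}.
(a,b)_2: α=7, β=10; u≡1, v≡1 (mod 8); ε(u)ε(v)=0·0, αω(v)=7·0, βω(u)=10·0; sum ≡ 0  ⇒  +1.
(a,b)_17: α=2, u≡12; β=1, v≡16 (mod 17); (12|17)=-1, (16|17)=+1; sign (−1)^0·-1^1·+1^2 = -1.
(a,b)_19: α=-2, u≡11; β=-2, v≡5 (mod 19); (11|19)=+1, (5|19)=+1; sign (−1)^0·+1^-2·+1^-2 = +1.
(a,b)_∞: sgn(-46)=−, sgn(17)=+, so +1.
(a,b)_5: α=2, u≡1; β=2, v≡2 (mod 5); (1|5)=+1, (2|5)=-1; sign (−1)^0·+1^2·-1^2 = +1.
(a,b)_3: α=-2, u≡2; β=0, v≡2 (mod 3); (2|3)=-1, (2|3)=-1; sign (−1)^0·-1^0·-1^-2 = +1.
(a,b)_13: α=2, u≡7; β=0, v≡12 (mod 13); (7|13)=-1, (12|13)=+1; sign (−1)^0·-1^0·+1^2 = +1.
(a,b)_37: α=-2, u≡26; β=-2, v≡24 (mod 37); (26|37)=+1, (24|37)=-1; sign (−1)^0·+1^-2·-1^-2 = +1.
(a,b)_23: α=1, u≡21; β=0, v≡5 (mod 23); (21|23)=-1, (5|23)=-1; sign (−1)^0·-1^0·-1^1 = -1.
(a,b)_11: α=-2, u≡5; β=0, v≡7 (mod 11); (5|11)=+1, (7|11)=-1; sign (−1)^0·+1^0·-1^-2 = +1.
Ram(-46, 17) = {17, 23}; no ℚ_17-point on the conic.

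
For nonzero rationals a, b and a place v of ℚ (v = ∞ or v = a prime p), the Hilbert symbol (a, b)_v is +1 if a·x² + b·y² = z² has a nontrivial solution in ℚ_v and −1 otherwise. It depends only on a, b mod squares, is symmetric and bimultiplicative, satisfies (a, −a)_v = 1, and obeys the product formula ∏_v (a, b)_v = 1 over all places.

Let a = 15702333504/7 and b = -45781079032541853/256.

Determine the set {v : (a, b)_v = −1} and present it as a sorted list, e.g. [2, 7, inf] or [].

[2, 3, 7, 11]

(a, b) ≡ (10162383, -3157) mod (ℚ^×)²; places V = {2, 3, 7, 11, 13, 29, 37, 41, ∞}.
(a,b)_29: α=1, u≡28; β=2, v≡5 (mod 29); (28|29)=+1, (5|29)=+1; sign (−1)^0·+1^2·+1^1 = +1.
(a,b)_∞: sgn(10162383)=+, sgn(-3157)=−, so +1.
(a,b)_37: α=1, u≡8; β=2, v≡10 (mod 37); (8|37)=-1, (10|37)=+1; sign (−1)^0·-1^2·+1^1 = +1.
(a,b)_11: α=1, u≡2; β=1, v≡6 (mod 11); (2|11)=-1, (6|11)=-1; sign (−1)^1·-1^1·-1^1 = -1.
(a,b)_41: α=1, u≡23; β=1, v≡25 (mod 41); (23|41)=+1, (25|41)=+1; sign (−1)^0·+1^1·+1^1 = +1.
(a,b)_7: α=-1, u≡4; β=3, v≡1 (mod 7); (4|7)=+1, (1|7)=+1; sign (−1)^1·+1^3·+1^-1 = -1.
(a,b)_13: α=2, u≡12; β=4, v≡5 (mod 13); (12|13)=+1, (5|13)=-1; sign (−1)^0·+1^4·-1^2 = +1.
(a,b)_2: α=6, β=-8; u≡7, v≡3 (mod 8); ε(u)ε(v)=1·1, αω(v)=6·1, βω(u)=-8·0; sum ≡ 1  ⇒  -1.
(a,b)_3: α=1, u≡2; β=2, v≡2 (mod 3); (2|3)=-1, (2|3)=-1; sign (−1)^0·-1^2·-1^1 = -1.
Ram(10162383, -3157) = {2, 3, 7, 11}; no ℚ_2-point on the conic.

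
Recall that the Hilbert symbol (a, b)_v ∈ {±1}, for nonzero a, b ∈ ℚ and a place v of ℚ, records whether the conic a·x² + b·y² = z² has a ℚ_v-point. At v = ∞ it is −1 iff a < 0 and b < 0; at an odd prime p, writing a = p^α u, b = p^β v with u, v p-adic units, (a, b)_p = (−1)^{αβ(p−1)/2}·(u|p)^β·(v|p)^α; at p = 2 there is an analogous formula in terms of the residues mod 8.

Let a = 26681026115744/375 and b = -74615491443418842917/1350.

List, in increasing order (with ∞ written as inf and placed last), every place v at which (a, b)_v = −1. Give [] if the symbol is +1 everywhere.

(a, b) ≡ (390, -462) mod (ℚ^×)²; places V = {2, 3, 5, 7, 11, 13, 23, ∞}.
(a,b)_5: α=-3, u≡3; β=-2, v≡2 (mod 5); (3|5)=-1, (2|5)=-1; sign (−1)^0·-1^-2·-1^-3 = -1.
(a,b)_3: α=-1, u≡1; β=-3, v≡2 (mod 3); (1|3)=+1, (2|3)=-1; sign (−1)^1·+1^-3·-1^-1 = +1.
(a,b)_23: α=2, u≡7; β=4, v≡21 (mod 23); (7|23)=-1, (21|23)=-1; sign (−1)^0·-1^4·-1^2 = +1.
(a,b)_11: α=4, u≡4; β=5, v≡6 (mod 11); (4|11)=+1, (6|11)=-1; sign (−1)^0·+1^5·-1^4 = +1.
(a,b)_∞: sgn(390)=+, sgn(-462)=−, so +1.
(a,b)_13: α=3, u≡9; β=6, v≡7 (mod 13); (9|13)=+1, (7|13)=-1; sign (−1)^0·+1^6·-1^3 = -1.
(a,b)_2: α=5, β=-1; u≡3, v≡1 (mod 8); ε(u)ε(v)=1·0, αω(v)=5·0, βω(u)=-1·1; sum ≡ 1  ⇒  -1.
(a,b)_7: α=2, u≡5; β=3, v≡4 (mod 7); (5|7)=-1, (4|7)=+1; sign (−1)^0·-1^3·+1^2 = -1.
|Ram(390, -462)| = 4, even; anisotropic at {2, 5, 7, 13}.

[2, 5, 7, 13]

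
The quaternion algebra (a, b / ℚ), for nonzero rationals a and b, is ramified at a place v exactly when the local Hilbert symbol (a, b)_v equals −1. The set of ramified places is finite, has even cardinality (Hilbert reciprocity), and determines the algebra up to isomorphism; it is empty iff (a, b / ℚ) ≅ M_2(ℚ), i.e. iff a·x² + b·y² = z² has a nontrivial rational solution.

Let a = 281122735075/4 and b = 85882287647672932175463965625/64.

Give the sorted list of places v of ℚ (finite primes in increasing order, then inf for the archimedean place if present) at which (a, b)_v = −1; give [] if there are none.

[5, 17]

Mod squares: a ≡ 229487947, b ≡ 120745. Check v ∈ {∞, 2, 3, 5, 7, 13, 17, 19, 31, 41, 43}.
v=13: a=13^1·(≡5), b=13^2·(≡1) mod 13; (5|13)=-1, (1|13)=+1; (−1)^{1·2·6}·(-1)^2·(+1)^1 = +1.
v=17: a=17^1·(≡4), b=17^2·(≡5) mod 17; (4|17)=+1, (5|17)=-1; (−1)^{1·2·8}·(+1)^2·(-1)^1 = -1.
v=41: a=41^1·(≡15), b=41^3·(≡13) mod 41; (15|41)=-1, (13|41)=-1; (−1)^{1·3·20}·(-1)^3·(-1)^1 = +1.
v=19: a=19^1·(≡15), b=19^3·(≡1) mod 19; (15|19)=-1, (1|19)=+1; (−1)^{1·3·9}·(-1)^3·(+1)^1 = +1.
v=7: a=7^2·(≡3), b=7^4·(≡2) mod 7; (3|7)=-1, (2|7)=+1; (−1)^{2·4·3}·(-1)^4·(+1)^2 = +1.
v=43: a=43^1·(≡2), b=43^2·(≡9) mod 43; (2|43)=-1, (9|43)=+1; (−1)^{1·2·21}·(-1)^2·(+1)^1 = +1.
v=5: a=5^2·(≡2), b=5^5·(≡1) mod 5; (2|5)=-1, (1|5)=+1; (−1)^{2·5·2}·(-1)^5·(+1)^2 = -1.
v=∞: 229487947 > 0 and 120745 > 0  ⇒  (a,b)_∞ = +1.
v=3: a=3^0·(≡1), b=3^2·(≡1) mod 3; (1|3)=+1, (1|3)=+1; (−1)^{0·2·1}·(+1)^2·(+1)^0 = +1.
v=2: v_2(a)=-2, v_2(b)=-6; units ≡ 3, 1 (mod 8); ε·ε+αω+βω = 1·0+-2·0+-6·1 ≡ 0  ⇒  (a,b)_2 = +1.
v=31: a=31^1·(≡24), b=31^3·(≡4) mod 31; (24|31)=-1, (4|31)=+1; (−1)^{1·3·15}·(-1)^3·(+1)^1 = +1.
|Ram(229487947, 120745)| = 2, even; anisotropic at {5, 17}.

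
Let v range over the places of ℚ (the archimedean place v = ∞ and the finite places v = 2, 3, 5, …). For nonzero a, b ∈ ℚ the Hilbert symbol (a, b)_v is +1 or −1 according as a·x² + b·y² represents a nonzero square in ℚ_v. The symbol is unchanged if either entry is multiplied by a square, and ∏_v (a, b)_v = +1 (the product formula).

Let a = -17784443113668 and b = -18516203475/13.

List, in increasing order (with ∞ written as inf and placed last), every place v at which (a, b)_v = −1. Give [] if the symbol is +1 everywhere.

[3, 19, 23, inf]

(a, b) ≡ (-9177, -150423) mod (ℚ^×)²; places V = {2, 3, 5, 7, 11, 13, 19, 23, 29, ∞}.
(a,b)_∞: sgn(-9177)=−, sgn(-150423)=−, so -1.
(a,b)_13: α=0, u≡3; β=-1, v≡10 (mod 13); (3|13)=+1, (10|13)=+1; sign (−1)^0·+1^-1·+1^0 = +1.
(a,b)_29: α=2, u≡5; β=1, v≡25 (mod 29); (5|29)=+1, (25|29)=+1; sign (−1)^0·+1^1·+1^2 = +1.
(a,b)_7: α=1, u≡5; β=1, v≡4 (mod 7); (5|7)=-1, (4|7)=+1; sign (−1)^1·-1^1·+1^1 = +1.
(a,b)_2: α=2, β=0; u≡7, v≡1 (mod 8); ε(u)ε(v)=1·0, αω(v)=2·0, βω(u)=0·0; sum ≡ 0  ⇒  +1.
(a,b)_19: α=1, u≡11; β=1, v≡17 (mod 19); (11|19)=+1, (17|19)=+1; sign (−1)^1·+1^1·+1^1 = -1.
(a,b)_23: α=3, u≡7; β=2, v≡7 (mod 23); (7|23)=-1, (7|23)=-1; sign (−1)^0·-1^2·-1^3 = -1.
(a,b)_5: α=0, u≡2; β=2, v≡2 (mod 5); (2|5)=-1, (2|5)=-1; sign (−1)^0·-1^2·-1^0 = +1.
(a,b)_11: α=2, u≡10; β=2, v≡7 (mod 11); (10|11)=-1, (7|11)=-1; sign (−1)^0·-1^2·-1^2 = +1.
(a,b)_3: α=3, u≡1; β=1, v≡1 (mod 3); (1|3)=+1, (1|3)=+1; sign (−1)^1·+1^1·+1^3 = -1.
Ram(-9177, -150423) = {3, 19, 23, ∞}; no ℚ_3-point on the conic.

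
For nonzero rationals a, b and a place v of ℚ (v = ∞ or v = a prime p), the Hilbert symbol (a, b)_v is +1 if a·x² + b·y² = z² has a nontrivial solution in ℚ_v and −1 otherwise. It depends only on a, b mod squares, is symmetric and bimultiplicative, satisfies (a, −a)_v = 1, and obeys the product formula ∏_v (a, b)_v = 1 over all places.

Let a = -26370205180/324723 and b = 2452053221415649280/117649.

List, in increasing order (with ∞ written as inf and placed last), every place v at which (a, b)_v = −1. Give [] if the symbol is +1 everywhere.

Mod squares: a ≡ -170085, b ≡ 2405. Check v ∈ {∞, 2, 3, 5, 7, 11, 13, 17, 23, 29, 31, 37, 47}.
v=17: a=17^1·(≡15), b=17^2·(≡2) mod 17; (15|17)=+1, (2|17)=+1; (−1)^{1·2·8}·(+1)^2·(+1)^1 = +1.
v=37: a=37^0·(≡3), b=37^1·(≡16) mod 37; (3|37)=+1, (16|37)=+1; (−1)^{0·1·18}·(+1)^1·(+1)^0 = +1.
v=29: a=29^1·(≡20), b=29^2·(≡12) mod 29; (20|29)=+1, (12|29)=-1; (−1)^{1·2·14}·(+1)^2·(-1)^1 = -1.
v=5: a=5^1·(≡3), b=5^1·(≡4) mod 5; (3|5)=-1, (4|5)=+1; (−1)^{1·1·2}·(-1)^1·(+1)^1 = -1.
v=∞: -170085 < 0 and 2405 > 0  ⇒  (a,b)_∞ = +1.
v=13: a=13^0·(≡5), b=13^1·(≡1) mod 13; (5|13)=-1, (1|13)=+1; (−1)^{0·1·6}·(-1)^1·(+1)^0 = -1.
v=23: a=23^1·(≡15), b=23^2·(≡1) mod 23; (15|23)=-1, (1|23)=+1; (−1)^{1·2·11}·(-1)^2·(+1)^1 = +1.
v=2: v_2(a)=2, v_2(b)=16; units ≡ 3, 5 (mod 8); ε·ε+αω+βω = 1·0+2·1+16·1 ≡ 0  ⇒  (a,b)_2 = +1.
v=47: a=47^-2·(≡21), b=47^0·(≡1) mod 47; (21|47)=+1, (1|47)=+1; (−1)^{-2·0·23}·(+1)^0·(+1)^-2 = +1.
v=31: a=31^2·(≡24), b=31^0·(≡10) mod 31; (24|31)=-1, (10|31)=+1; (−1)^{2·0·15}·(-1)^0·(+1)^2 = +1.
v=7: a=7^-2·(≡2), b=7^-6·(≡2) mod 7; (2|7)=+1, (2|7)=+1; (−1)^{-2·-6·3}·(+1)^-6·(+1)^-2 = +1.
v=11: a=11^2·(≡2), b=11^2·(≡8) mod 11; (2|11)=-1, (8|11)=-1; (−1)^{2·2·5}·(-1)^2·(-1)^2 = +1.
v=3: a=3^-1·(≡2), b=3^0·(≡2) mod 3; (2|3)=-1, (2|3)=-1; (−1)^{-1·0·1}·(-1)^0·(-1)^-1 = -1.
(-170085, 2405 / ℚ) ramifies at {3, 5, 13, 29}: a division algebra.

[3, 5, 13, 29]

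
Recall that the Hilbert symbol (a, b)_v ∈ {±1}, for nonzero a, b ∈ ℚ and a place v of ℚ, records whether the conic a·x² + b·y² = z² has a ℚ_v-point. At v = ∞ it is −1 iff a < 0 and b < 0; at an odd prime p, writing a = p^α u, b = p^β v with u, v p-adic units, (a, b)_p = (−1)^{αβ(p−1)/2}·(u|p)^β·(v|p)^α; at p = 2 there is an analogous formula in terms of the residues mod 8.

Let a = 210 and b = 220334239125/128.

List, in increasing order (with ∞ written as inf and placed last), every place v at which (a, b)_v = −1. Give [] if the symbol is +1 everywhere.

Mod squares: a ≡ 210, b ≡ 2730. Check v ∈ {∞, 2, 3, 5, 7, 11, 13}.
v=2: v_2(a)=1, v_2(b)=-7; units ≡ 1, 5 (mod 8); ε·ε+αω+βω = 0·0+1·1+-7·0 ≡ 1  ⇒  (a,b)_2 = -1.
v=11: a=11^0·(≡1), b=11^4·(≡2) mod 11; (1|11)=+1, (2|11)=-1; (−1)^{0·4·5}·(+1)^4·(-1)^0 = +1.
v=5: a=5^1·(≡2), b=5^3·(≡1) mod 5; (2|5)=-1, (1|5)=+1; (−1)^{1·3·2}·(-1)^3·(+1)^1 = -1.
v=∞: 210 > 0 and 2730 > 0  ⇒  (a,b)_∞ = +1.
v=3: a=3^1·(≡1), b=3^3·(≡1) mod 3; (1|3)=+1, (1|3)=+1; (−1)^{1·3·1}·(+1)^3·(+1)^1 = -1.
v=7: a=7^1·(≡2), b=7^3·(≡5) mod 7; (2|7)=+1, (5|7)=-1; (−1)^{1·3·3}·(+1)^3·(-1)^1 = +1.
v=13: a=13^0·(≡2), b=13^1·(≡5) mod 13; (2|13)=-1, (5|13)=-1; (−1)^{0·1·6}·(-1)^1·(-1)^0 = -1.
(210, 2730 / ℚ) ramifies at {2, 3, 5, 13}: a division algebra.

[2, 3, 5, 13]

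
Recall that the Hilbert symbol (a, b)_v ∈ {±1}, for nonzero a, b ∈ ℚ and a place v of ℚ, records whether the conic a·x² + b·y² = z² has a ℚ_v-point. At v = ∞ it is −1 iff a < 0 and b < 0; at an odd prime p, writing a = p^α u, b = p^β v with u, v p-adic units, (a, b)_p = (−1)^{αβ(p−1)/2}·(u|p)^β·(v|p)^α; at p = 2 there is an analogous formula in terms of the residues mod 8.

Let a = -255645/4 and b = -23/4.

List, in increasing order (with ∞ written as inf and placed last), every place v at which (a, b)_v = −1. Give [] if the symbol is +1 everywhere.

(a, b) ≡ (-28405, -23) mod (ℚ^×)²; places V = {2, 3, 5, 13, 19, 23, ∞}.
(a,b)_3: α=2, u≡2; β=0, v≡1 (mod 3); (2|3)=-1, (1|3)=+1; sign (−1)^0·-1^0·+1^2 = +1.
(a,b)_13: α=1, u≡1; β=0, v≡4 (mod 13); (1|13)=+1, (4|13)=+1; sign (−1)^0·+1^0·+1^1 = +1.
(a,b)_5: α=1, u≡4; β=0, v≡3 (mod 5); (4|5)=+1, (3|5)=-1; sign (−1)^0·+1^0·-1^1 = -1.
(a,b)_∞: sgn(-28405)=−, sgn(-23)=−, so -1.
(a,b)_23: α=1, u≡10; β=1, v≡17 (mod 23); (10|23)=-1, (17|23)=-1; sign (−1)^1·-1^1·-1^1 = -1.
(a,b)_2: α=-2, β=-2; u≡3, v≡1 (mod 8); ε(u)ε(v)=1·0, αω(v)=-2·0, βω(u)=-2·1; sum ≡ 0  ⇒  +1.
(a,b)_19: α=1, u≡4; β=0, v≡18 (mod 19); (4|19)=+1, (18|19)=-1; sign (−1)^0·+1^0·-1^1 = -1.
Ram(-28405, -23) = {5, 19, 23, ∞}; no ℚ_5-point on the conic.

[5, 19, 23, inf]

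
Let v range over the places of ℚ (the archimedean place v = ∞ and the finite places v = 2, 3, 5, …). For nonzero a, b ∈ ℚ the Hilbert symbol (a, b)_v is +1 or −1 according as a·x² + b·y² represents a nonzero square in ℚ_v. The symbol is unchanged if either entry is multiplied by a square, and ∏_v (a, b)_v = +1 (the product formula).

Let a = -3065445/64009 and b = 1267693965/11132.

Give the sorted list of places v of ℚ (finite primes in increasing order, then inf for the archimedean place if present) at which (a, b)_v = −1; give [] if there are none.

(a, b) ≡ (-5, 3852155) mod (ℚ^×)²; places V = {2, 3, 5, 11, 19, 23, 29, 41, 43, ∞}.
(a,b)_5: α=1, u≡4; β=1, v≡4 (mod 5); (4|5)=+1, (4|5)=+1; sign (−1)^0·+1^1·+1^1 = +1.
(a,b)_19: α=0, u≡2; β=1, v≡13 (mod 19); (2|19)=-1, (13|19)=-1; sign (−1)^0·-1^1·-1^0 = -1.
(a,b)_∞: sgn(-5)=−, sgn(3852155)=+, so +1.
(a,b)_11: α=-2, u≡2; β=-2, v≡8 (mod 11); (2|11)=-1, (8|11)=-1; sign (−1)^0·-1^-2·-1^-2 = +1.
(a,b)_43: α=0, u≡1; β=1, v≡38 (mod 43); (1|43)=+1, (38|43)=+1; sign (−1)^0·+1^1·+1^0 = +1.
(a,b)_29: α=2, u≡16; β=2, v≡21 (mod 29); (16|29)=+1, (21|29)=-1; sign (−1)^0·+1^2·-1^2 = +1.
(a,b)_23: α=-2, u≡3; β=-1, v≡21 (mod 23); (3|23)=+1, (21|23)=-1; sign (−1)^0·+1^-1·-1^-2 = +1.
(a,b)_41: α=0, u≡31; β=1, v≡29 (mod 41); (31|41)=+1, (29|41)=-1; sign (−1)^0·+1^1·-1^0 = +1.
(a,b)_3: α=6, u≡1; β=2, v≡2 (mod 3); (1|3)=+1, (2|3)=-1; sign (−1)^0·+1^2·-1^6 = +1.
(a,b)_2: α=0, β=-2; u≡3, v≡3 (mod 8); ε(u)ε(v)=1·1, αω(v)=0·1, βω(u)=-2·1; sum ≡ 1  ⇒  -1.
Ram(-5, 3852155) = {2, 19}; no ℚ_2-point on the conic.

[2, 19]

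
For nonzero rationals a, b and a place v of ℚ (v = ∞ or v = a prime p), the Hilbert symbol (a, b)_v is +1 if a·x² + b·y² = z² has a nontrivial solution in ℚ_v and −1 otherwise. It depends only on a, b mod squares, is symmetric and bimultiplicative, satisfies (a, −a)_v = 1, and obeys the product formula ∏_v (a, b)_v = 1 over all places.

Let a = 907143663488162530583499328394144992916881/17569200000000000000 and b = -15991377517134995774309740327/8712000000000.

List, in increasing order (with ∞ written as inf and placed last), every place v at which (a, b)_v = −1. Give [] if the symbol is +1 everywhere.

[5, 19]

(a, b) ≡ (196707, -35) mod (ℚ^×)²; places V = {2, 3, 5, 7, 11, 17, 19, 29, ∞}.
(a,b)_∞: sgn(196707)=+, sgn(-35)=−, so +1.
(a,b)_3: α=-1, u≡1; β=-2, v≡1 (mod 3); (1|3)=+1, (1|3)=+1; sign (−1)^0·+1^-2·+1^-1 = +1.
(a,b)_29: α=9, u≡14; β=6, v≡1 (mod 29); (14|29)=-1, (1|29)=+1; sign (−1)^0·-1^6·+1^9 = +1.
(a,b)_5: α=-14, u≡2; β=-9, v≡2 (mod 5); (2|5)=-1, (2|5)=-1; sign (−1)^0·-1^-9·-1^-14 = -1.
(a,b)_2: α=-16, β=-12; u≡3, v≡5 (mod 8); ε(u)ε(v)=1·0, αω(v)=-16·1, βω(u)=-12·1; sum ≡ 0  ⇒  +1.
(a,b)_7: α=19, u≡5; β=11, v≡4 (mod 7); (5|7)=-1, (4|7)=+1; sign (−1)^1·-1^11·+1^19 = +1.
(a,b)_17: α=1, u≡3; β=2, v≡2 (mod 17); (3|17)=-1, (2|17)=+1; sign (−1)^0·-1^2·+1^1 = +1.
(a,b)_11: α=-4, u≡4; β=-2, v≡9 (mod 11); (4|11)=+1, (9|11)=+1; sign (−1)^0·+1^-2·+1^-4 = +1.
(a,b)_19: α=9, u≡11; β=6, v≡18 (mod 19); (11|19)=+1, (18|19)=-1; sign (−1)^0·+1^6·-1^9 = -1.
(196707, -35 / ℚ) ramifies at {5, 19}: a division algebra.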